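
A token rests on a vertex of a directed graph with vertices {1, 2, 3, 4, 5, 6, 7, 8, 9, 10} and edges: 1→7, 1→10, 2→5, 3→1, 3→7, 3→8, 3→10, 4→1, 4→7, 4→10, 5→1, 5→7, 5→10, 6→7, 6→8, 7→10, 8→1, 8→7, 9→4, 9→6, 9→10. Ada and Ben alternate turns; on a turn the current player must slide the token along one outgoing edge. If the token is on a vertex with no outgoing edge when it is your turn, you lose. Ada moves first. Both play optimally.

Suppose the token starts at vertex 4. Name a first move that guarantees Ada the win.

Build the W/L table. Terminal = L. A non-terminal position is W if it has a move to some L; otherwise it is L.
Every edge goes from a vertex to one that appears earlier in the order 10, 7, 1, 8, 5, 3, 6, 4, 2, 9, so processing vertices in that order labels each vertex after all of its successors.
10: no outgoing edge → L
7: W (go to 10, an L position)
1: W (go to 10, an L position)
8: L (options 1(W), 7(W) are all W)
5: W (go to 10, an L position)
3: W (go to 8, an L position)
6: W (go to 8, an L position)
4: W (go to 10, an L position)
2: L (sole option 5(W) is W)
9: W (go to 10, an L position)
From 4, the L positions reachable in one move are: 10.

Move to 10.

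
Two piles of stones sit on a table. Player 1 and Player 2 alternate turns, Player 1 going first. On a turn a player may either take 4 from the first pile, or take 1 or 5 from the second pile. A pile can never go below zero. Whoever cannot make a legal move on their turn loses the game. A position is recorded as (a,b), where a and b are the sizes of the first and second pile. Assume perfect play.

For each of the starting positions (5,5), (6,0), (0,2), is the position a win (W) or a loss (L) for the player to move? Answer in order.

Label each position W (a win for the player to move) or L (a loss). A position with no legal move is L; any other position is W exactly when some move reaches an L, and L when every move reaches a W.
No move ever increases a pile, so every position that can arise here has a ≤ 6 and b ≤ 5; it is enough to label the cells with 0 ≤ a ≤ 6 and 0 ≤ b ≤ 5.
Every move lowers a or b (never raises either), so fill the grid row by row in increasing a, and left to right within a row: each cell's successors are then already labelled.
      b=0  b=1  b=2  b=3  b=4  b=5
a=0:    L    W    L    W    L    W
a=1:    L    W    L    W    L    W
a=2:    L    W    L    W    L    W
a=3:    L    W    L    W    L    W
a=4:    W    L    W    L    W    L
a=5:    W    L    W    L    W    L
a=6:    W    L    W    L    W    L
Cells with no legal move (terminal, hence L): (0,0), (1,0), (2,0), (3,0).
The remaining L cells, each justified by listing all of its moves:
(0,2): only reaches (0,1)(W), which is W → L
(0,4): only reaches (0,3)(W), which is W → L
(1,2): only reaches (1,1)(W), which is W → L
(1,4): only reaches (1,3)(W), which is W → L
(2,2): only reaches (2,1)(W), which is W → L
(2,4): only reaches (2,3)(W), which is W → L
(3,2): only reaches (3,1)(W), which is W → L
(3,4): only reaches (3,3)(W), which is W → L
(4,1): only reaches (0,1)(W), (4,0)(W), all W → L
(4,3): only reaches (0,3)(W), (4,2)(W), all W → L
(4,5): only reaches (0,5)(W), (4,4)(W), (4,0)(W), all W → L
(5,1): only reaches (1,1)(W), (5,0)(W), all W → L
(5,3): only reaches (1,3)(W), (5,2)(W), all W → L
(5,5): only reaches (1,5)(W), (5,4)(W), (5,0)(W), all W → L
(6,1): only reaches (2,1)(W), (6,0)(W), all W → L
(6,3): only reaches (2,3)(W), (6,2)(W), all W → L
(6,5): only reaches (2,5)(W), (6,4)(W), (6,0)(W), all W → L
Every other cell has at least one move into one of the L cells above, so it is W.
(5,5): one of the L cells justified above, so L
(6,0): the move to (2,0) reaches an L cell, so W
(0,2): one of the L cells justified above, so L

(5,5): L, (6,0): W, (0,2): L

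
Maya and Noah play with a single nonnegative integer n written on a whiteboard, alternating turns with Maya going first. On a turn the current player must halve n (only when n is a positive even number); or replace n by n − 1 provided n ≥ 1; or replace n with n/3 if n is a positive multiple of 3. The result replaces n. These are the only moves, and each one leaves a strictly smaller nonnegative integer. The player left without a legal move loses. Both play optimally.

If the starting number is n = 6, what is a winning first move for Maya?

Use the standard recursion: the mover loses at a terminal position; elsewhere, the mover wins exactly when some move hands the opponent an L position.
n=0: no move → L
n=1: →0(L), so W
n=2: →1(W) only, which is W, so L
n=3: →2(L), so W
n=4: →2(L), so W
n=5: →4(W) only, which is W, so L
n=6: →2(L), so W
From 6, the L positions reachable in one move are: 2, 5. Any move reaching one of these is winning.

Move to 2.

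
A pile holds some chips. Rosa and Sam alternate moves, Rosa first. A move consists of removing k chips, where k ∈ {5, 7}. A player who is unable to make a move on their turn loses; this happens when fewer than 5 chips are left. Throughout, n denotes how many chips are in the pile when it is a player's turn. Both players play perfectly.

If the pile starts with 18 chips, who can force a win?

Rosa wins.

Positions with no move are L. A position that does have a move is losing for the player to move precisely when every available move leads to a winning position for the opponent. Fill in the labels:
n=0: no move → L
n=1: no move → L
n=2: no move → L
n=3: no move → L
n=4: no move → L
n=5: can move to 0, which is L ⇒ W
n=6: can move to 1, which is L ⇒ W
n=7: can move to 2, which is L ⇒ W
n=8: can move to 3, which is L ⇒ W
n=9: can move to 4, which is L ⇒ W
n=10: can move to 3, which is L ⇒ W
n=11: can move to 4, which is L ⇒ W
n=12: moves to 7(W), 5(W); every one is W ⇒ L
n=13: moves to 8(W), 6(W); every one is W ⇒ L
n=14: moves to 9(W), 7(W); every one is W ⇒ L
n=15: moves to 10(W), 8(W); every one is W ⇒ L
n=16: moves to 11(W), 9(W); every one is W ⇒ L
n=17: can move to 12, which is L ⇒ W
n=18: can move to 13, which is L ⇒ W
The starting position 18 is W: Rosa should remove 5, leaving 13, handing over an L position.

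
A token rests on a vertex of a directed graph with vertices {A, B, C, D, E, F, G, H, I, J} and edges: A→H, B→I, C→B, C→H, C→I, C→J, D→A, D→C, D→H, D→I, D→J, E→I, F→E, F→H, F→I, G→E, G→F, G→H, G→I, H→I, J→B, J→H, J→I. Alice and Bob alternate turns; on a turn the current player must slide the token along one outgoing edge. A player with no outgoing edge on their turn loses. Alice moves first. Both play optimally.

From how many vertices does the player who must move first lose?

Build the W/L table. Terminal = L. A non-terminal position is W if it has a move to some L; otherwise it is L.
Every edge goes from a vertex to one that appears earlier in the order I, E, H, F, B, G, A, J, C, D, so processing vertices in that order labels each vertex after all of its successors.
I: no outgoing edge → L
E: W (go to I, an L position)
H: W (go to I, an L position)
F: W (go to I, an L position)
B: W (go to I, an L position)
G: W (go to I, an L position)
A: L (sole option H(W) is W)
J: W (go to I, an L position)
C: W (go to I, an L position)
D: W (go to A, an L position)
The L vertices are A, I; that is 2 in all.

2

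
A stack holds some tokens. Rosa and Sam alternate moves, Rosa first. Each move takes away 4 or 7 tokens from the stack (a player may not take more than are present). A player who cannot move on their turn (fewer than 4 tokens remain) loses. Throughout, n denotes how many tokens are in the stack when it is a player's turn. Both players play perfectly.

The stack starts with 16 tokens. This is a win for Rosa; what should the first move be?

Remove 4, leaving 12.

Compute win/loss labels from the base case upward. A position with no move is L. Any other position is W if it can reach an L in one move, else L.
n=0: no move → L
n=1: no move → L
n=2: no move → L
n=3: no move → L
n=4: →0(L), so W
n=5: →1(L), so W
n=6: →2(L), so W
n=7: →3(L), so W
n=8: →1(L), so W
n=9: →2(L), so W
n=10: →3(L), so W
n=11: →7(W), 4(W) — all W, so L
n=12: →8(W), 5(W) — all W, so L
n=13: →9(W), 6(W) — all W, so L
n=14: →10(W), 7(W) — all W, so L
n=15: →11(L), so W
n=16: →12(L), so W
From 16, the L positions reachable in one move are: 12.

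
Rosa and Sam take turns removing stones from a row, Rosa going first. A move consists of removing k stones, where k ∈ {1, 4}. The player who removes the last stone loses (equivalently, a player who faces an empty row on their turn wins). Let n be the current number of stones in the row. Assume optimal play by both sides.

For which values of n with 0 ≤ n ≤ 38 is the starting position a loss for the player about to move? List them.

1, 3, 6, 8, 11, 13, 16, 18, 21, 23, 26, 28, 31, 33, 36, 38

Use the standard recursion: the mover wins at a terminal position; elsewhere, the mover wins exactly when some move hands the opponent an L position.
n=0: no move; the opponent has just taken the last stone and therefore loses → W
n=1: the only move is to 0(W), a W ⇒ L
n=2: can move to 1, which is L ⇒ W
n=3: the only move is to 2(W), a W ⇒ L
n=4: can move to 3, which is L ⇒ W
n=5: can move to 1, which is L ⇒ W
n=6: moves to 5(W), 2(W); every one is W ⇒ L
n=7: can move to 6, which is L ⇒ W
n=8: moves to 7(W), 4(W); every one is W ⇒ L
n=9: can move to 8, which is L ⇒ W
n=10: can move to 6, which is L ⇒ W
n=11: moves to 10(W), 7(W); every one is W ⇒ L
n=12: can move to 11, which is L ⇒ W
n=13: moves to 12(W), 9(W); every one is W ⇒ L
n=14: can move to 13, which is L ⇒ W
n=15: can move to 11, which is L ⇒ W
n=16: moves to 15(W), 12(W); every one is W ⇒ L
n=17: can move to 16, which is L ⇒ W
n=18: moves to 17(W), 14(W); every one is W ⇒ L
n=19: can move to 18, which is L ⇒ W
n=20: can move to 16, which is L ⇒ W
n=21: moves to 20(W), 17(W); every one is W ⇒ L
n=22: can move to 21, which is L ⇒ W
n=23: moves to 22(W), 19(W); every one is W ⇒ L
n=24: can move to 23, which is L ⇒ W
n=25: can move to 21, which is L ⇒ W
n=26: moves to 25(W), 22(W); every one is W ⇒ L
n=27: can move to 26, which is L ⇒ W
n=28: moves to 27(W), 24(W); every one is W ⇒ L
n=29: can move to 28, which is L ⇒ W
n=30: can move to 26, which is L ⇒ W
n=31: moves to 30(W), 27(W); every one is W ⇒ L
n=32: can move to 31, which is L ⇒ W
n=33: moves to 32(W), 29(W); every one is W ⇒ L
n=34: can move to 33, which is L ⇒ W
n=35: can move to 31, which is L ⇒ W
n=36: moves to 35(W), 32(W); every one is W ⇒ L
n=37: can move to 36, which is L ⇒ W
n=38: moves to 37(W), 34(W); every one is W ⇒ L
Reading off the rows marked L gives the requested list; there are 16 such values of n.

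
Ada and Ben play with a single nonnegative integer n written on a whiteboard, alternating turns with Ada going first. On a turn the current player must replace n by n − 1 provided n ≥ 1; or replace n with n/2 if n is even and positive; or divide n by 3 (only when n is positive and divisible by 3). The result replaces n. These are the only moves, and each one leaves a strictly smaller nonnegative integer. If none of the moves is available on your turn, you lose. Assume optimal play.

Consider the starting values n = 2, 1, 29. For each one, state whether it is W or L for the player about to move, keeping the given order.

2: L, 1: W, 29: W

Build the W/L table. Terminal = L. A non-terminal position is W if it has a move to some L; otherwise it is L.
n=0: no move → L
n=1: →0(L), so W
n=2: →1(W) only, which is W, so L
n=3: →2(L), so W
n=4: →2(L), so W
n=5: →4(W) only, which is W, so L
n=6: →2(L), so W
n=7: →6(W) only, which is W, so L
n=8: →7(L), so W
n=9: →3(W), 8(W) — all W, so L
n=10: →5(L), so W
n=11: →10(W) only, which is W, so L
n=12: →11(L), so W
n=13: →12(W) only, which is W, so L
n=14: →7(L), so W
n=15: →5(L), so W
n=16: →8(W), 15(W) — all W, so L
n=17: →16(L), so W
n=18: →9(L), so W
n=19: →18(W) only, which is W, so L
n=20: →19(L), so W
n=21: →7(L), so W
n=22: →11(L), so W
n=23: →22(W) only, which is W, so L
n=24: →23(L), so W
n=25: →24(W) only, which is W, so L
n=26: →13(L), so W
n=27: →9(L), so W
n=28: →14(W), 27(W) — all W, so L
n=29: →28(L), so W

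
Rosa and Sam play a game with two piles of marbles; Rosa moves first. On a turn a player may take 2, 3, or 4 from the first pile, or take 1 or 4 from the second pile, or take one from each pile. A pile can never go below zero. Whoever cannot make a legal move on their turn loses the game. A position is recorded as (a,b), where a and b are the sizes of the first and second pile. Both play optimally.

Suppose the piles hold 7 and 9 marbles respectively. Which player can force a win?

Rosa wins.

Use the standard recursion: the mover loses at a terminal position; elsewhere, the mover wins exactly when some move hands the opponent an L position.
No move ever increases a pile, so every position that can arise here has a ≤ 7 and b ≤ 9; it is enough to label the cells with 0 ≤ a ≤ 7 and 0 ≤ b ≤ 9.
Every move lowers a or b (never raises either), so fill the grid row by row in increasing a, and left to right within a row: each cell's successors are then already labelled.
      b=0  b=1  b=2  b=3  b=4  b=5  b=6  b=7  b=8  b=9
a=0:    L    W    L    W    W    L    W    L    W    W
a=1:    L    W    L    W    W    L    W    L    W    W
a=2:    W    W    W    W    L    W    W    W    W    L
a=3:    W    L    W    L    W    W    L    W    L    W
a=4:    W    L    W    L    W    W    L    W    L    W
a=5:    W    W    W    W    W    W    W    W    W    W
a=6:    L    W    L    W    W    L    W    L    W    W
a=7:    L    W    L    W    W    L    W    L    W    W
Cells with no legal move (terminal, hence L): (0,0), (1,0).
The remaining L cells, each justified by listing all of its moves:
(0,2): only reaches (0,1)(W), which is W → L
(0,5): only reaches (0,4)(W), (0,1)(W), all W → L
(0,7): only reaches (0,6)(W), (0,3)(W), all W → L
(1,2): only reaches (1,1)(W), (0,1)(W), all W → L
(1,5): only reaches (1,4)(W), (1,1)(W), (0,4)(W), all W → L
(1,7): only reaches (1,6)(W), (1,3)(W), (0,6)(W), all W → L
(2,4): only reaches (0,4)(W), (2,3)(W), (2,0)(W), (1,3)(W), all W → L
(2,9): only reaches (0,9)(W), (2,8)(W), (2,5)(W), (1,8)(W), all W → L
(3,1): only reaches (1,1)(W), (0,1)(W), (3,0)(W), (2,0)(W), all W → L
(3,3): only reaches (1,3)(W), (0,3)(W), (3,2)(W), (2,2)(W), all W → L
(3,6): only reaches (1,6)(W), (0,6)(W), (3,5)(W), (3,2)(W), (2,5)(W), all W → L
(3,8): only reaches (1,8)(W), (0,8)(W), (3,7)(W), (3,4)(W), (2,7)(W), all W → L
(4,1): only reaches (2,1)(W), (1,1)(W), (0,1)(W), (4,0)(W), (3,0)(W), all W → L
(4,3): only reaches (2,3)(W), (1,3)(W), (0,3)(W), (4,2)(W), (3,2)(W), all W → L
(4,6): only reaches (2,6)(W), (1,6)(W), (0,6)(W), (4,5)(W), (4,2)(W), (3,5)(W), all W → L
(4,8): only reaches (2,8)(W), (1,8)(W), (0,8)(W), (4,7)(W), (4,4)(W), (3,7)(W), all W → L
(6,0): only reaches (4,0)(W), (3,0)(W), (2,0)(W), all W → L
(6,2): only reaches (4,2)(W), (3,2)(W), (2,2)(W), (6,1)(W), (5,1)(W), all W → L
(6,5): only reaches (4,5)(W), (3,5)(W), (2,5)(W), (6,4)(W), (6,1)(W), (5,4)(W), all W → L
(6,7): only reaches (4,7)(W), (3,7)(W), (2,7)(W), (6,6)(W), (6,3)(W), (5,6)(W), all W → L
(7,0): only reaches (5,0)(W), (4,0)(W), (3,0)(W), all W → L
(7,2): only reaches (5,2)(W), (4,2)(W), (3,2)(W), (7,1)(W), (6,1)(W), all W → L
(7,5): only reaches (5,5)(W), (4,5)(W), (3,5)(W), (7,4)(W), (7,1)(W), (6,4)(W), all W → L
(7,7): only reaches (5,7)(W), (4,7)(W), (3,7)(W), (7,6)(W), (7,3)(W), (6,6)(W), all W → L
Every other cell has at least one move into one of the L cells above, so it is W.
The starting position (7,9) is W: Rosa should move to (7,5), handing over an L position.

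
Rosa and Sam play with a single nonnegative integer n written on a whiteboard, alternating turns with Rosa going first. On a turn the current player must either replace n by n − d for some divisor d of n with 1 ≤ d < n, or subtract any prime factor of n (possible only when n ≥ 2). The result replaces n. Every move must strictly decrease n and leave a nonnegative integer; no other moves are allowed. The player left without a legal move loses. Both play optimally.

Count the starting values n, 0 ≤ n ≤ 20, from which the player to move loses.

Work bottom-up. With no move the player to move loses. Otherwise the position is W if at least one move leads to an L position for the opponent, and L if every move leads to a W.
n=0: no move → L
n=1: no move → L
n=2: can move to 0, which is L ⇒ W
n=3: can move to 0, which is L ⇒ W
n=4: moves to 2(W), 3(W); every one is W ⇒ L
n=5: can move to 0, which is L ⇒ W
n=6: can move to 4, which is L ⇒ W
n=7: can move to 0, which is L ⇒ W
n=8: can move to 4, which is L ⇒ W
n=9: moves to 6(W), 8(W); every one is W ⇒ L
n=10: can move to 9, which is L ⇒ W
n=11: can move to 0, which is L ⇒ W
n=12: can move to 9, which is L ⇒ W
n=13: can move to 0, which is L ⇒ W
n=14: moves to 7(W), 12(W), 13(W); every one is W ⇒ L
n=15: can move to 14, which is L ⇒ W
n=16: can move to 14, which is L ⇒ W
n=17: can move to 0, which is L ⇒ W
n=18: can move to 9, which is L ⇒ W
n=19: can move to 0, which is L ⇒ W
n=20: moves to 10(W), 15(W), 16(W), 18(W), 19(W); every one is W ⇒ L
L entries with 0 ≤ n ≤ 20: n = 0, 1, 4, 9, 14, 20; that makes 6.

6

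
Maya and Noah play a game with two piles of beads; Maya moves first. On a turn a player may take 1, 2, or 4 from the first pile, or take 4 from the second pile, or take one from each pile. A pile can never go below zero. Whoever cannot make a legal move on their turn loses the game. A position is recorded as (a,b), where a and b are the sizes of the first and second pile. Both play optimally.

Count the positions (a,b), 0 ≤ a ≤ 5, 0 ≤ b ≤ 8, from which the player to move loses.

18

Use the standard recursion: the mover loses at a terminal position; elsewhere, the mover wins exactly when some move hands the opponent an L position.
Every move lowers a or b (never raises either), so fill the grid row by row in increasing a, and left to right within a row: each cell's successors are then already labelled.
      b=0  b=1  b=2  b=3  b=4  b=5  b=6  b=7  b=8
a=0:    L    L    L    L    W    W    W    W    L
a=1:    W    W    W    W    W    L    L    L    W
a=2:    W    W    W    W    L    W    W    W    W
a=3:    L    L    L    L    W    W    W    W    L
a=4:    W    W    W    W    W    L    L    L    W
a=5:    W    W    W    W    L    W    W    W    W
Cells with no legal move (terminal, hence L): (0,0), (0,1), (0,2), (0,3).
The remaining L cells, each justified by listing all of its moves:
(0,8): only reaches (0,4)(W), which is W → L
(1,5): only reaches (0,5)(W), (1,1)(W), (0,4)(W), all W → L
(1,6): only reaches (0,6)(W), (1,2)(W), (0,5)(W), all W → L
(1,7): only reaches (0,7)(W), (1,3)(W), (0,6)(W), all W → L
(2,4): only reaches (1,4)(W), (0,4)(W), (2,0)(W), (1,3)(W), all W → L
(3,0): only reaches (2,0)(W), (1,0)(W), all W → L
(3,1): only reaches (2,1)(W), (1,1)(W), (2,0)(W), all W → L
(3,2): only reaches (2,2)(W), (1,2)(W), (2,1)(W), all W → L
(3,3): only reaches (2,3)(W), (1,3)(W), (2,2)(W), all W → L
(3,8): only reaches (2,8)(W), (1,8)(W), (3,4)(W), (2,7)(W), all W → L
(4,5): only reaches (3,5)(W), (2,5)(W), (0,5)(W), (4,1)(W), (3,4)(W), all W → L
(4,6): only reaches (3,6)(W), (2,6)(W), (0,6)(W), (4,2)(W), (3,5)(W), all W → L
(4,7): only reaches (3,7)(W), (2,7)(W), (0,7)(W), (4,3)(W), (3,6)(W), all W → L
(5,4): only reaches (4,4)(W), (3,4)(W), (1,4)(W), (5,0)(W), (4,3)(W), all W → L
Every other cell has at least one move into one of the L cells above, so it is W.
L cells per row: a=0: 5, a=1: 3, a=2: 1, a=3: 5, a=4: 3, a=5: 1; total 18.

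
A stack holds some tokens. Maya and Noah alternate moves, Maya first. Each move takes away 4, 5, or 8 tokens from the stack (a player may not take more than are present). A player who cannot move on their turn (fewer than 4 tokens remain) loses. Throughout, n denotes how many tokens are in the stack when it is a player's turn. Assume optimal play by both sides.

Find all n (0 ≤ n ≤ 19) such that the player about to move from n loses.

Positions with no move are L. A position that does have a move is losing for the player to move precisely when every available move leads to a winning position for the opponent. Fill in the labels:
n=0: no move → L
n=1: no move → L
n=2: no move → L
n=3: no move → L
n=4: →0(L), so W
n=5: →1(L), so W
n=6: →2(L), so W
n=7: →3(L), so W
n=8: →3(L), so W
n=9: →1(L), so W
n=10: →2(L), so W
n=11: →3(L), so W
n=12: →8(W), 7(W), 4(W) — all W, so L
n=13: →9(W), 8(W), 5(W) — all W, so L
n=14: →10(W), 9(W), 6(W) — all W, so L
n=15: →11(W), 10(W), 7(W) — all W, so L
n=16: →12(L), so W
n=17: →13(L), so W
n=18: →14(L), so W
n=19: →15(L), so W
The losing starting values of n are exactly the entries labelled L in this table (8 of them).

0, 1, 2, 3, 12, 13, 14, 15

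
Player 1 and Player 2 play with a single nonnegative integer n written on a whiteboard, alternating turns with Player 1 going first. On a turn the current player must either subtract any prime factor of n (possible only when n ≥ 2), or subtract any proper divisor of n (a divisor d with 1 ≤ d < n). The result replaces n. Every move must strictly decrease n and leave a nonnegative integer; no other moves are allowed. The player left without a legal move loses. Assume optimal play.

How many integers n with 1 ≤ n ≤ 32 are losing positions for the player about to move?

7

Use the standard recursion: the mover loses at a terminal position; elsewhere, the mover wins exactly when some move hands the opponent an L position.
n=0: no move → L
n=1: no move → L
n=2: reaches L-position 0 → W
n=3: reaches L-position 0 → W
n=4: only reaches 2(W), 3(W), all W → L
n=5: reaches L-position 0 → W
n=6: reaches L-position 4 → W
n=7: reaches L-position 0 → W
n=8: reaches L-position 4 → W
n=9: only reaches 6(W), 8(W), all W → L
n=10: reaches L-position 9 → W
n=11: reaches L-position 0 → W
n=12: reaches L-position 9 → W
n=13: reaches L-position 0 → W
n=14: only reaches 7(W), 12(W), 13(W), all W → L
n=15: reaches L-position 14 → W
n=16: reaches L-position 14 → W
n=17: reaches L-position 0 → W
n=18: reaches L-position 9 → W
n=19: reaches L-position 0 → W
n=20: only reaches 10(W), 15(W), 16(W), 18(W), 19(W), all W → L
n=21: reaches L-position 14 → W
n=22: reaches L-position 20 → W
n=23: reaches L-position 0 → W
n=24: reaches L-position 20 → W
n=25: reaches L-position 20 → W
n=26: only reaches 13(W), 24(W), 25(W), all W → L
n=27: reaches L-position 26 → W
n=28: reaches L-position 14 → W
n=29: reaches L-position 0 → W
n=30: reaches L-position 20 → W
n=31: reaches L-position 0 → W
n=32: only reaches 16(W), 24(W), 28(W), 30(W), 31(W), all W → L
L entries with 1 ≤ n ≤ 32 (n=0 is outside the asked range and is not counted): n = 1, 4, 9, 14, 20, 26, 32; that makes 7.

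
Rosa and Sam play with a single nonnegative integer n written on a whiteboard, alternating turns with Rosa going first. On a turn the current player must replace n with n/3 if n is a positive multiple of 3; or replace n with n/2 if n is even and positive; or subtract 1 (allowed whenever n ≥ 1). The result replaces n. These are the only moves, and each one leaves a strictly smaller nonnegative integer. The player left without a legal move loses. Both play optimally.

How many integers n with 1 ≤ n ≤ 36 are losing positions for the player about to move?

14

Use the standard recursion: the mover loses at a terminal position; elsewhere, the mover wins exactly when some move hands the opponent an L position.
n=0: no move → L
n=1: W (go to 0, an L position)
n=2: L (sole option 1(W) is W)
n=3: W (go to 2, an L position)
n=4: W (go to 2, an L position)
n=5: L (sole option 4(W) is W)
n=6: W (go to 2, an L position)
n=7: L (sole option 6(W) is W)
n=8: W (go to 7, an L position)
n=9: L (options 3(W), 8(W) are all W)
n=10: W (go to 5, an L position)
n=11: L (sole option 10(W) is W)
n=12: W (go to 11, an L position)
n=13: L (sole option 12(W) is W)
n=14: W (go to 7, an L position)
n=15: W (go to 5, an L position)
n=16: L (options 8(W), 15(W) are all W)
n=17: W (go to 16, an L position)
n=18: W (go to 9, an L position)
n=19: L (sole option 18(W) is W)
n=20: W (go to 19, an L position)
n=21: W (go to 7, an L position)
n=22: W (go to 11, an L position)
n=23: L (sole option 22(W) is W)
n=24: W (go to 23, an L position)
n=25: L (sole option 24(W) is W)
n=26: W (go to 13, an L position)
n=27: W (go to 9, an L position)
n=28: L (options 14(W), 27(W) are all W)
n=29: W (go to 28, an L position)
n=30: L (options 10(W), 15(W), 29(W) are all W)
n=31: W (go to 30, an L position)
n=32: W (go to 16, an L position)
n=33: W (go to 11, an L position)
n=34: L (options 17(W), 33(W) are all W)
n=35: W (go to 34, an L position)
n=36: L (options 12(W), 18(W), 35(W) are all W)
L entries with 1 ≤ n ≤ 36 (n=0 is outside the asked range and is not counted): n = 2, 5, 7, 9, 11, 13, 16, 19, 23, 25, 28, 30, 34, 36; that makes 14.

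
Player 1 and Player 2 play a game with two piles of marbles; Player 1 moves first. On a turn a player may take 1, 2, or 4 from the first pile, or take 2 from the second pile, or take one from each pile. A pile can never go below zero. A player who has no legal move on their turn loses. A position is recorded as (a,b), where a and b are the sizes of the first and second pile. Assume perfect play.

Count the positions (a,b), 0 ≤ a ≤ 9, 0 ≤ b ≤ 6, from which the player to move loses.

Use the standard recursion: the mover loses at a terminal position; elsewhere, the mover wins exactly when some move hands the opponent an L position.
Every move lowers a or b (never raises either), so fill the grid row by row in increasing a, and left to right within a row: each cell's successors are then already labelled.
      b=0  b=1  b=2  b=3  b=4  b=5  b=6
a=0:    L    L    W    W    L    L    W
a=1:    W    W    W    L    W    W    W
a=2:    W    W    L    W    W    W    L
a=3:    L    L    W    W    L    L    W
a=4:    W    W    W    L    W    W    W
a=5:    W    W    L    W    W    W    L
a=6:    L    L    W    W    L    L    W
a=7:    W    W    W    L    W    W    W
a=8:    W    W    L    W    W    W    L
a=9:    L    L    W    W    L    L    W
Cells with no legal move (terminal, hence L): (0,0), (0,1).
The remaining L cells, each justified by listing all of its moves:
(0,4): only reaches (0,2)(W), which is W → L
(0,5): only reaches (0,3)(W), which is W → L
(1,3): only reaches (0,3)(W), (1,1)(W), (0,2)(W), all W → L
(2,2): only reaches (1,2)(W), (0,2)(W), (2,0)(W), (1,1)(W), all W → L
(2,6): only reaches (1,6)(W), (0,6)(W), (2,4)(W), (1,5)(W), all W → L
(3,0): only reaches (2,0)(W), (1,0)(W), all W → L
(3,1): only reaches (2,1)(W), (1,1)(W), (2,0)(W), all W → L
(3,4): only reaches (2,4)(W), (1,4)(W), (3,2)(W), (2,3)(W), all W → L
(3,5): only reaches (2,5)(W), (1,5)(W), (3,3)(W), (2,4)(W), all W → L
(4,3): only reaches (3,3)(W), (2,3)(W), (0,3)(W), (4,1)(W), (3,2)(W), all W → L
(5,2): only reaches (4,2)(W), (3,2)(W), (1,2)(W), (5,0)(W), (4,1)(W), all W → L
(5,6): only reaches (4,6)(W), (3,6)(W), (1,6)(W), (5,4)(W), (4,5)(W), all W → L
(6,0): only reaches (5,0)(W), (4,0)(W), (2,0)(W), all W → L
(6,1): only reaches (5,1)(W), (4,1)(W), (2,1)(W), (5,0)(W), all W → L
(6,4): only reaches (5,4)(W), (4,4)(W), (2,4)(W), (6,2)(W), (5,3)(W), all W → L
(6,5): only reaches (5,5)(W), (4,5)(W), (2,5)(W), (6,3)(W), (5,4)(W), all W → L
(7,3): only reaches (6,3)(W), (5,3)(W), (3,3)(W), (7,1)(W), (6,2)(W), all W → L
(8,2): only reaches (7,2)(W), (6,2)(W), (4,2)(W), (8,0)(W), (7,1)(W), all W → L
(8,6): only reaches (7,6)(W), (6,6)(W), (4,6)(W), (8,4)(W), (7,5)(W), all W → L
(9,0): only reaches (8,0)(W), (7,0)(W), (5,0)(W), all W → L
(9,1): only reaches (8,1)(W), (7,1)(W), (5,1)(W), (8,0)(W), all W → L
(9,4): only reaches (8,4)(W), (7,4)(W), (5,4)(W), (9,2)(W), (8,3)(W), all W → L
(9,5): only reaches (8,5)(W), (7,5)(W), (5,5)(W), (9,3)(W), (8,4)(W), all W → L
Every other cell has at least one move into one of the L cells above, so it is W.
L cells per row: a=0: 4, a=1: 1, a=2: 2, a=3: 4, a=4: 1, a=5: 2, a=6: 4, a=7: 1, a=8: 2, a=9: 4; total 25.

25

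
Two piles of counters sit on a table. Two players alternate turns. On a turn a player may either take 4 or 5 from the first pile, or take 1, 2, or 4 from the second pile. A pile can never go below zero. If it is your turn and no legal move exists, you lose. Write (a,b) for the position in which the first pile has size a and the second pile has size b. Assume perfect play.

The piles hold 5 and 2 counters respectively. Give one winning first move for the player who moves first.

Use the standard recursion: the mover loses at a terminal position; elsewhere, the mover wins exactly when some move hands the opponent an L position.
No move ever increases a pile, so every position that can arise here has a ≤ 5 and b ≤ 2; it is enough to label the cells with 0 ≤ a ≤ 5 and 0 ≤ b ≤ 2.
Every move lowers a or b (never raises either), so fill the grid row by row in increasing a, and left to right within a row: each cell's successors are then already labelled.
      b=0  b=1  b=2
a=0:    L    W    W
a=1:    L    W    W
a=2:    L    W    W
a=3:    L    W    W
a=4:    W    L    W
a=5:    W    L    W
Cells with no legal move (terminal, hence L): (0,0), (1,0), (2,0), (3,0).
The remaining L cells, each justified by listing all of its moves:
(4,1): only reaches (0,1)(W), (4,0)(W), all W → L
(5,1): only reaches (1,1)(W), (0,1)(W), (5,0)(W), all W → L
Every other cell has at least one move into one of the L cells above, so it is W.
From (5,2), the L positions reachable in one move are: (5,1).

Move to (5,1).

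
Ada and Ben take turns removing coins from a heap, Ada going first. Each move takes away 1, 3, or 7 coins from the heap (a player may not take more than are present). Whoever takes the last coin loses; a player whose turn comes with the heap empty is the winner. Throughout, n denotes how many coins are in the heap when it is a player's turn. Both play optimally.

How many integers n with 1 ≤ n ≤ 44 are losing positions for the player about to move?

Build the W/L table. Terminal = W. A non-terminal position is W if it has a move to some L; otherwise it is L.
n=0: no move; the opponent has just taken the last coin and therefore loses → W
n=1: L (sole option 0(W) is W)
n=2: W (go to 1, an L position)
n=3: L (options 2(W), 0(W) are all W)
n=4: W (go to 3, an L position)
n=5: L (options 4(W), 2(W) are all W)
n=6: W (go to 5, an L position)
n=7: L (options 6(W), 4(W), 0(W) are all W)
n=8: W (go to 7, an L position)
n=9: L (options 8(W), 6(W), 2(W) are all W)
n=10: W (go to 9, an L position)
n=11: L (options 10(W), 8(W), 4(W) are all W)
n=12: W (go to 11, an L position)
n=13: L (options 12(W), 10(W), 6(W) are all W)
n=14: W (go to 13, an L position)
n=15: L (options 14(W), 12(W), 8(W) are all W)
n=16: W (go to 15, an L position)
n=17: L (options 16(W), 14(W), 10(W) are all W)
n=18: W (go to 17, an L position)
n=19: L (options 18(W), 16(W), 12(W) are all W)
n=20: W (go to 19, an L position)
n=21: L (options 20(W), 18(W), 14(W) are all W)
n=22: W (go to 21, an L position)
n=23: L (options 22(W), 20(W), 16(W) are all W)
n=24: W (go to 23, an L position)
n=25: L (options 24(W), 22(W), 18(W) are all W)
n=26: W (go to 25, an L position)
n=27: L (options 26(W), 24(W), 20(W) are all W)
n=28: W (go to 27, an L position)
n=29: L (options 28(W), 26(W), 22(W) are all W)
n=30: W (go to 29, an L position)
n=31: L (options 30(W), 28(W), 24(W) are all W)
n=32: W (go to 31, an L position)
n=33: L (options 32(W), 30(W), 26(W) are all W)
n=34: W (go to 33, an L position)
n=35: L (options 34(W), 32(W), 28(W) are all W)
n=36: W (go to 35, an L position)
n=37: L (options 36(W), 34(W), 30(W) are all W)
n=38: W (go to 37, an L position)
n=39: L (options 38(W), 36(W), 32(W) are all W)
n=40: W (go to 39, an L position)
n=41: L (options 40(W), 38(W), 34(W) are all W)
n=42: W (go to 41, an L position)
n=43: L (options 42(W), 40(W), 36(W) are all W)
n=44: W (go to 43, an L position)
L entries with 1 ≤ n ≤ 44 (the range starts at n=1): n = 1, 3, 5, 7, 9, 11, 13, 15, 17, 19, 21, 23, 25, 27, 29, 31, 33, 35, 37, 39, 41, 43; that makes 22.

22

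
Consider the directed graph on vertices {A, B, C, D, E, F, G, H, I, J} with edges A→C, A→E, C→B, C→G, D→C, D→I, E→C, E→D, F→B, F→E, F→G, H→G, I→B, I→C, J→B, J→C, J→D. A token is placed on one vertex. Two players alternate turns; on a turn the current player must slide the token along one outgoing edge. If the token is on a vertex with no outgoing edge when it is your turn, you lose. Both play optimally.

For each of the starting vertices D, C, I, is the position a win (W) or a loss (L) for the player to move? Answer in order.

Classify positions by backward induction: terminal positions (no move available) are L. From any other position, the mover wins iff some move reaches an L.
Every edge goes from a vertex to one that appears earlier in the order G, B, C, I, D, E, A, H, F, J, so processing vertices in that order labels each vertex after all of its successors.
G: no outgoing edge → L
B: no outgoing edge → L
C: W (go to B, an L position)
I: W (go to B, an L position)
D: L (options I(W), C(W) are all W)
E: W (go to D, an L position)
A: L (options E(W), C(W) are all W)
H: W (go to G, an L position)
F: W (go to B, an L position)
J: W (go to D, an L position)

D: L, C: W, I: W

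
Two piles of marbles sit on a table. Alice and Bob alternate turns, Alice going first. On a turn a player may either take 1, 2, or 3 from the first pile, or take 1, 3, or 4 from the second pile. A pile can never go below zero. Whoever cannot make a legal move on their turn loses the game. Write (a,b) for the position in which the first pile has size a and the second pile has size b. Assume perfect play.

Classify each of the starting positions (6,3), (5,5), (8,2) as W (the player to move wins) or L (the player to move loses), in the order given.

Use the standard recursion: the mover loses at a terminal position; elsewhere, the mover wins exactly when some move hands the opponent an L position.
No move ever increases a pile, so every position that can arise here has a ≤ 8 and b ≤ 5; it is enough to label the cells with 0 ≤ a ≤ 8 and 0 ≤ b ≤ 5.
Every move lowers a or b (never raises either), so fill the grid row by row in increasing a, and left to right within a row: each cell's successors are then already labelled.
      b=0  b=1  b=2  b=3  b=4  b=5
a=0:    L    W    L    W    W    W
a=1:    W    L    W    L    W    W
a=2:    W    W    W    W    L    W
a=3:    W    W    W    W    W    L
a=4:    L    W    L    W    W    W
a=5:    W    L    W    L    W    W
a=6:    W    W    W    W    L    W
a=7:    W    W    W    W    W    L
a=8:    L    W    L    W    W    W
Cells with no legal move (terminal, hence L): (0,0).
The remaining L cells, each justified by listing all of its moves:
(0,2): only reaches (0,1)(W), which is W → L
(1,1): only reaches (0,1)(W), (1,0)(W), all W → L
(1,3): only reaches (0,3)(W), (1,2)(W), (1,0)(W), all W → L
(2,4): only reaches (1,4)(W), (0,4)(W), (2,3)(W), (2,1)(W), (2,0)(W), all W → L
(3,5): only reaches (2,5)(W), (1,5)(W), (0,5)(W), (3,4)(W), (3,2)(W), (3,1)(W), all W → L
(4,0): only reaches (3,0)(W), (2,0)(W), (1,0)(W), all W → L
(4,2): only reaches (3,2)(W), (2,2)(W), (1,2)(W), (4,1)(W), all W → L
(5,1): only reaches (4,1)(W), (3,1)(W), (2,1)(W), (5,0)(W), all W → L
(5,3): only reaches (4,3)(W), (3,3)(W), (2,3)(W), (5,2)(W), (5,0)(W), all W → L
(6,4): only reaches (5,4)(W), (4,4)(W), (3,4)(W), (6,3)(W), (6,1)(W), (6,0)(W), all W → L
(7,5): only reaches (6,5)(W), (5,5)(W), (4,5)(W), (7,4)(W), (7,2)(W), (7,1)(W), all W → L
(8,0): only reaches (7,0)(W), (6,0)(W), (5,0)(W), all W → L
(8,2): only reaches (7,2)(W), (6,2)(W), (5,2)(W), (8,1)(W), all W → L
Every other cell has at least one move into one of the L cells above, so it is W.
(6,3): the move to (5,3) reaches an L cell, so W
(5,5): the move to (3,5) reaches an L cell, so W
(8,2): one of the L cells justified above, so L

(6,3): W, (5,5): W, (8,2): L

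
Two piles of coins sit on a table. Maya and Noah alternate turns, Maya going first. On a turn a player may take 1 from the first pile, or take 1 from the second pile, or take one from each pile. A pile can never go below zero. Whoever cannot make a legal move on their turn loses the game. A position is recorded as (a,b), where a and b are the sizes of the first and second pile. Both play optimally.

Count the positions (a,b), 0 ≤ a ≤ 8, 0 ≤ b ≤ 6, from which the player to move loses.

Work bottom-up. With no move the player to move loses. Otherwise the position is W if at least one move leads to an L position for the opponent, and L if every move leads to a W.
Every move lowers a or b (never raises either), so fill the grid row by row in increasing a, and left to right within a row: each cell's successors are then already labelled.
      b=0  b=1  b=2  b=3  b=4  b=5  b=6
a=0:    L    W    L    W    L    W    L
a=1:    W    W    W    W    W    W    W
a=2:    L    W    L    W    L    W    L
a=3:    W    W    W    W    W    W    W
a=4:    L    W    L    W    L    W    L
a=5:    W    W    W    W    W    W    W
a=6:    L    W    L    W    L    W    L
a=7:    W    W    W    W    W    W    W
a=8:    L    W    L    W    L    W    L
Cells with no legal move (terminal, hence L): (0,0).
The remaining L cells, each justified by listing all of its moves:
(0,2): the only move is to (0,1)(W), a W ⇒ L
(0,4): the only move is to (0,3)(W), a W ⇒ L
(0,6): the only move is to (0,5)(W), a W ⇒ L
(2,0): the only move is to (1,0)(W), a W ⇒ L
(2,2): moves to (1,2)(W), (2,1)(W), (1,1)(W); every one is W ⇒ L
(2,4): moves to (1,4)(W), (2,3)(W), (1,3)(W); every one is W ⇒ L
(2,6): moves to (1,6)(W), (2,5)(W), (1,5)(W); every one is W ⇒ L
(4,0): the only move is to (3,0)(W), a W ⇒ L
(4,2): moves to (3,2)(W), (4,1)(W), (3,1)(W); every one is W ⇒ L
(4,4): moves to (3,4)(W), (4,3)(W), (3,3)(W); every one is W ⇒ L
(4,6): moves to (3,6)(W), (4,5)(W), (3,5)(W); every one is W ⇒ L
(6,0): the only move is to (5,0)(W), a W ⇒ L
(6,2): moves to (5,2)(W), (6,1)(W), (5,1)(W); every one is W ⇒ L
(6,4): moves to (5,4)(W), (6,3)(W), (5,3)(W); every one is W ⇒ L
(6,6): moves to (5,6)(W), (6,5)(W), (5,5)(W); every one is W ⇒ L
(8,0): the only move is to (7,0)(W), a W ⇒ L
(8,2): moves to (7,2)(W), (8,1)(W), (7,1)(W); every one is W ⇒ L
(8,4): moves to (7,4)(W), (8,3)(W), (7,3)(W); every one is W ⇒ L
(8,6): moves to (7,6)(W), (8,5)(W), (7,5)(W); every one is W ⇒ L
Every other cell has at least one move into one of the L cells above, so it is W.
L cells per row: a=0: 4, a=1: 0, a=2: 4, a=3: 0, a=4: 4, a=5: 0, a=6: 4, a=7: 0, a=8: 4; total 20.

20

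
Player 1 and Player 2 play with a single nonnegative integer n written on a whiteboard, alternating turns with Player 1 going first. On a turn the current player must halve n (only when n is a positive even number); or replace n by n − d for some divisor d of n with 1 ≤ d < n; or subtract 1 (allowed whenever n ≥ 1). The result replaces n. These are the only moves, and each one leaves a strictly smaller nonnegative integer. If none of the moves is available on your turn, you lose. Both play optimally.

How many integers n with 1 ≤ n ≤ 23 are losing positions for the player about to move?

11

Classify positions by backward induction: terminal positions (no move available) are L. From any other position, the mover wins iff some move reaches an L.
n=0: no move → L
n=1: can move to 0, which is L ⇒ W
n=2: the only move is to 1(W), a W ⇒ L
n=3: can move to 2, which is L ⇒ W
n=4: can move to 2, which is L ⇒ W
n=5: the only move is to 4(W), a W ⇒ L
n=6: can move to 5, which is L ⇒ W
n=7: the only move is to 6(W), a W ⇒ L
n=8: can move to 7, which is L ⇒ W
n=9: moves to 6(W), 8(W); every one is W ⇒ L
n=10: can move to 5, which is L ⇒ W
n=11: the only move is to 10(W), a W ⇒ L
n=12: can move to 9, which is L ⇒ W
n=13: the only move is to 12(W), a W ⇒ L
n=14: can move to 7, which is L ⇒ W
n=15: moves to 10(W), 12(W), 14(W); every one is W ⇒ L
n=16: can move to 15, which is L ⇒ W
n=17: the only move is to 16(W), a W ⇒ L
n=18: can move to 9, which is L ⇒ W
n=19: the only move is to 18(W), a W ⇒ L
n=20: can move to 15, which is L ⇒ W
n=21: moves to 14(W), 18(W), 20(W); every one is W ⇒ L
n=22: can move to 11, which is L ⇒ W
n=23: the only move is to 22(W), a W ⇒ L
L entries with 1 ≤ n ≤ 23 (n=0 is outside the asked range and is not counted): n = 2, 5, 7, 9, 11, 13, 15, 17, 19, 21, 23; that makes 11.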